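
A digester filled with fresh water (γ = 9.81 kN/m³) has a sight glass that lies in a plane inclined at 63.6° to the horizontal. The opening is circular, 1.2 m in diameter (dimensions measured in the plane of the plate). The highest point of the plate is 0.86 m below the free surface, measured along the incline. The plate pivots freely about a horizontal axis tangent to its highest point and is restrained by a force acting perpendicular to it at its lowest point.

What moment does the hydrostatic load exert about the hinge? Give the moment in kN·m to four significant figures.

γ = 9.81 kN/m³.
Let θ = 63.6° be the plate's angle to the horizontal; measure y along the incline from where the plane meets the free surface. Vertical depth h = y·sinθ with sinθ = 0.895712.
The centroid is at the centre, 0.6 m below the top of the plate, so y_c = 0.86 + 0.6 = 1.46 m and h_c = 1.46 × 0.895712 = 1.30774 m.
A = π(0.6)² = 1.13097 m².
Resultant F = γ·h_c·A = 9.81 × 1.30774 × 1.13097 = 14.5091 kN.
I_c = πr⁴/4 = π × 0.6⁴/4 = 0.101788 m⁴.
Centre of pressure: y_p = y_c + I_c/(y_c·A) = 1.46 + 0.101788/(1.46 × 1.13097) = 1.46 + 0.0616443 = 1.52164 m along the plane.
The resultant acts 0.6 + 0.0616443 = 0.661644 m (along the plate) below the hinge at the top edge, so the moment about the hinge is M = F × 0.661644 = 14.5091 × 0.661644 = 9.59986 kN·m.

M ≈ 9.600 kN·m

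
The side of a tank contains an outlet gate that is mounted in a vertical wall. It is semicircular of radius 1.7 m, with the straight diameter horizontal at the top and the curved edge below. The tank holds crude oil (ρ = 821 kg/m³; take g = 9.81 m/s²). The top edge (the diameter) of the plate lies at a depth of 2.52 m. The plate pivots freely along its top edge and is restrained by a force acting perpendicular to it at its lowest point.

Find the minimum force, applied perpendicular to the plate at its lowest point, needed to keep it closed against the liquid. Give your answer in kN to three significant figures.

P ≈ 54.6 kN

γ = ρg = 821 × 9.81 / 1000 = 8.05401 kN/m³.
The centroid of a semicircle lies 4r/(3π) = 0.721502 m from the diameter, here below the top edge, so the centroid depth is h_c = 2.52 + 0.721502 = 3.2415 m.
A = πr²/2 = π × 1.7²/2 = 4.5396 m².
Resultant F = γ·h_c·A = 8.05401 × 3.2415 × 4.5396 = 118.516 kN.
I_c = (π/8 − 8/(9π))·r⁴ = 0.109757 × 1.7⁴ = 0.916701 m⁴.
Centre of pressure: y_p = y_c + I_c/(y_c·A) = 3.2415 + 0.916701/(3.2415 × 4.5396) = 3.2415 + 0.0622966 = 3.3038 m along the plane.
The resultant acts 0.721502 + 0.0622966 = 0.783799 m (along the plate) below the hinge at the top edge, so the moment about the hinge is M = F × 0.783799 = 118.516 × 0.783799 = 92.8927 kN·m.
A normal force at the bottom, 1.7 m from the hinge, must supply this moment: P = 92.8927/1.7 = 54.6428 kN.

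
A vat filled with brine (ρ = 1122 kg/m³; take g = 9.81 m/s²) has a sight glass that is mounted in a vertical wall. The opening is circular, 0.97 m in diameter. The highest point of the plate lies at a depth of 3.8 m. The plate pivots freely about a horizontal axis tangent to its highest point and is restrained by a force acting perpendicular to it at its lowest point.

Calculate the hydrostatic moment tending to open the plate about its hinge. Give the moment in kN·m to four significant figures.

γ = ρg = 1122 × 9.81 / 1000 = 11.00682 kN/m³.
The centroid is at the centre, 0.485 m below the top of the plate, so the centroid depth is h_c = 3.8 + 0.485 = 4.285 m.
A = π(0.485)² = 0.738981 m².
Resultant F = γ·h_c·A = 11.00682 × 4.285 × 0.738981 = 34.8535 kN.
I_c = πr⁴/4 = π × 0.485⁴/4 = 0.0434567 m⁴.
Centre of pressure: y_p = y_c + I_c/(y_c·A) = 4.285 + 0.0434567/(4.285 × 0.738981) = 4.285 + 0.0137237 = 4.29872 m along the plane.
The resultant acts 0.485 + 0.0137237 = 0.498724 m (along the plate) below the hinge at the top edge, so the moment about the hinge is M = F × 0.498724 = 34.8535 × 0.498724 = 17.3823 kN·m.

M ≈ 17.38 kN·m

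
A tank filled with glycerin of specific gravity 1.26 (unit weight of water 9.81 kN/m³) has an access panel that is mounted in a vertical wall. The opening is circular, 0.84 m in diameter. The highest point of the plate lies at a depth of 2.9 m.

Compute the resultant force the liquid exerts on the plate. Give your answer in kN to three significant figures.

F ≈ 22.7 kN

γ = 1.26 × 9.81 = 12.3606 kN/m³.
The centroid is at the centre, 0.42 m below the top of the plate, so the centroid depth is h_c = 2.9 + 0.42 = 3.32 m.
A = π(0.42)² = 0.554177 m².
Resultant F = γ·h_c·A = 12.3606 × 3.32 × 0.554177 = 22.7419 kN.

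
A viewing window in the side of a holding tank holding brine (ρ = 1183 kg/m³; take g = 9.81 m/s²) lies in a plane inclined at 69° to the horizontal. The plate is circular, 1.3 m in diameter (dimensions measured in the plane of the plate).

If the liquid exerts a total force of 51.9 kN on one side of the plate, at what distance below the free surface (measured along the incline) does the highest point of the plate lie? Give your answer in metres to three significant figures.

γ = ρg = 1183 × 9.81 / 1000 = 11.60523 kN/m³.
A = π(0.65)² = 1.32732 m².
From F = γ·h_c·A, the centroid depth is h_c = 51.9/(11.60523 × 1.32732) = 3.36929 m.
Let θ = 69° be the plate's angle to the horizontal; measure y along the incline from where the plane meets the free surface. Vertical depth h = y·sinθ with sinθ = 0.933580.
Along the incline, y_c = h_c/sinθ = 3.36929/0.933580 = 3.609 m.
The centroid is at the centre, 0.65 m below the top of the plate, so the highest point sits at y_top = 3.609 − 0.65 = 2.959 m along the incline.

y_top ≈ 2.96 m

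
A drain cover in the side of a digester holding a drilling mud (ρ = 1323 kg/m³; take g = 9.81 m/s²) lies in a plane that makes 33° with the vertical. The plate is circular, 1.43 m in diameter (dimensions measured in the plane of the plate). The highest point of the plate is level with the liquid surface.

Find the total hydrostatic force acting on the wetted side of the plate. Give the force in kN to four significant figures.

γ = ρg = 1323 × 9.81 / 1000 = 12.97863 kN/m³.
The plate makes 33° with the vertical, i.e. θ = 90° − 33° = 57° to the horizontal. Measuring y along the incline from the free-surface line, vertical depth h = y·sinθ with sinθ = 0.838671.
The centroid is at the centre, 0.715 m below the top of the plate, so y_c = 0.715 m and h_c = 0.715 × 0.838671 = 0.59965 m.
A = π(0.715)² = 1.60606 m².
Resultant F = γ·h_c·A = 12.97863 × 0.59965 × 1.60606 = 12.4994 kN.

F ≈ 12.50 kN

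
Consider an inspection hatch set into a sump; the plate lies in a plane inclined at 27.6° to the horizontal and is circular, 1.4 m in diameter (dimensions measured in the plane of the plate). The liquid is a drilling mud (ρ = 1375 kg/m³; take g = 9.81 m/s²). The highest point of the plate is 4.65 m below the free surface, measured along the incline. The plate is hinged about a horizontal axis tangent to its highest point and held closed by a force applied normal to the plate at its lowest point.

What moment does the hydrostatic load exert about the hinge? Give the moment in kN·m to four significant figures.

M ≈ 37.21 kN·m

γ = ρg = 1375 × 9.81 / 1000 = 13.48875 kN/m³.
Let θ = 27.6° be the plate's angle to the horizontal; measure y along the incline from where the plane meets the free surface. Vertical depth h = y·sinθ with sinθ = 0.463296.
The centroid is at the centre, 0.7 m below the top of the plate, so y_c = 4.65 + 0.7 = 5.35 m and h_c = 5.35 × 0.463296 = 2.47863 m.
A = π(0.7)² = 1.53938 m².
Resultant F = γ·h_c·A = 13.48875 × 2.47863 × 1.53938 = 51.467 kN.
I_c = πr⁴/4 = π × 0.7⁴/4 = 0.188574 m⁴.
Centre of pressure: y_p = y_c + I_c/(y_c·A) = 5.35 + 0.188574/(5.35 × 1.53938) = 5.35 + 0.0228972 = 5.3729 m along the plane.
The resultant acts 0.7 + 0.0228972 = 0.722897 m (along the plate) below the hinge at the top edge, so the moment about the hinge is M = F × 0.722897 = 51.467 × 0.722897 = 37.2053 kN·m.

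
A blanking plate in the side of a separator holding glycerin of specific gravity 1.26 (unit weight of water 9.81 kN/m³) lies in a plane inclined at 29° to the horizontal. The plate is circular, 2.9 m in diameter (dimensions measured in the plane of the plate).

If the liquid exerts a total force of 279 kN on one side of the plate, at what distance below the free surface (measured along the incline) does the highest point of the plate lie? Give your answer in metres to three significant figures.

y_top ≈ 5.60 m

γ = 1.26 × 9.81 = 12.3606 kN/m³.
A = π(1.45)² = 6.6052 m².
From F = γ·h_c·A, the centroid depth is h_c = 279/(12.3606 × 6.6052) = 3.41727 m.
Let θ = 29° be the plate's angle to the horizontal; measure y along the incline from where the plane meets the free surface. Vertical depth h = y·sinθ with sinθ = 0.484810.
Along the incline, y_c = h_c/sinθ = 3.41727/0.484810 = 7.04868 m.
The centroid is at the centre, 1.45 m below the top of the plate, so the highest point sits at y_top = 7.04868 − 1.45 = 5.59868 m along the incline.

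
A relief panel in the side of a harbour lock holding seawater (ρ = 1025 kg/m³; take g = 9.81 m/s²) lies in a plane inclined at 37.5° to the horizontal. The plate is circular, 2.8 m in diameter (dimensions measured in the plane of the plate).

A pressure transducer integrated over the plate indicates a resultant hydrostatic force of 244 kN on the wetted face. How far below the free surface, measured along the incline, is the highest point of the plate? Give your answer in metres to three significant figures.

γ = ρg = 1025 × 9.81 / 1000 = 10.05525 kN/m³.
A = π(1.4)² = 6.15752 m².
From F = γ·h_c·A, the centroid depth is h_c = 244/(10.05525 × 6.15752) = 3.94086 m.
Let θ = 37.5° be the plate's angle to the horizontal; measure y along the incline from where the plane meets the free surface. Vertical depth h = y·sinθ with sinθ = 0.608761.
Along the incline, y_c = h_c/sinθ = 3.94086/0.608761 = 6.47358 m.
The centroid is at the centre, 1.4 m below the top of the plate, so the highest point sits at y_top = 6.47358 − 1.4 = 5.07358 m along the incline.

y_top ≈ 5.07 m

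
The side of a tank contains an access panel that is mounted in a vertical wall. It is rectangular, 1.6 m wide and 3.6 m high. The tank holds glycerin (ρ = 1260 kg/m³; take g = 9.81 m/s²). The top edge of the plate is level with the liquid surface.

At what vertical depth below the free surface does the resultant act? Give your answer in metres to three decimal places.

h_p = 2.400 m

γ = ρg = 1260 × 9.81 / 1000 = 12.3606 kN/m³.
The centroid lies 3.6/2 = 1.8 m below the top edge, so the centroid depth is h_c = 1.8 m.
A = 1.6 × 3.6 = 5.76 m².
Resultant F = γ·h_c·A = 12.3606 × 1.8 × 5.76 = 128.155 kN.
I_c = b·h³/12 = 1.6 × 3.6³/12 = 6.2208 m⁴.
Centre of pressure: y_p = y_c + I_c/(y_c·A) = 1.8 + 6.2208/(1.8 × 5.76) = 1.8 + 0.6 = 2.4 m along the plane.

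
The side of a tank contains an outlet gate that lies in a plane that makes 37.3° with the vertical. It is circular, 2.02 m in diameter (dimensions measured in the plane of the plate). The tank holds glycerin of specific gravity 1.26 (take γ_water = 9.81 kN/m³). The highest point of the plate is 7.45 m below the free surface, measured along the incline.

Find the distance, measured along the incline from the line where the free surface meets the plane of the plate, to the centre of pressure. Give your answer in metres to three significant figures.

γ = 1.26 × 9.81 = 12.3606 kN/m³.
The plate makes 37.3° with the vertical, i.e. θ = 90° − 37.3° = 52.7° to the horizontal. Measuring y along the incline from the free-surface line, vertical depth h = y·sinθ with sinθ = 0.795473.
The centroid is at the centre, 1.01 m below the top of the plate, so y_c = 7.45 + 1.01 = 8.46 m and h_c = 8.46 × 0.795473 = 6.7297 m.
A = π(1.01)² = 3.20474 m².
Resultant F = γ·h_c·A = 12.3606 × 6.7297 × 3.20474 = 266.58 kN.
I_c = πr⁴/4 = π × 1.01⁴/4 = 0.817288 m⁴.
Centre of pressure: y_p = y_c + I_c/(y_c·A) = 8.46 + 0.817288/(8.46 × 3.20474) = 8.46 + 0.0301448 = 8.49014 m along the plane.

y_p = 8.49 m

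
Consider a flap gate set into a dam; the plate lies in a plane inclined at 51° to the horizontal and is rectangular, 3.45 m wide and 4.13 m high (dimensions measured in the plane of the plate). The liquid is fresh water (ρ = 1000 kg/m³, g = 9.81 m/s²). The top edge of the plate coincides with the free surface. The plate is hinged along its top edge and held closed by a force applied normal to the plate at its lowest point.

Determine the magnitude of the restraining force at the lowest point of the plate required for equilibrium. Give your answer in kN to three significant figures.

P ≈ 150 kN

γ = ρg = 1000 × 9.81 = 9810 N/m³ = 9.81 kN/m³.
Let θ = 51° be the plate's angle to the horizontal; measure y along the incline from where the plane meets the free surface. Vertical depth h = y·sinθ with sinθ = 0.777146.
The centroid lies 4.13/2 = 2.065 m below the top edge, so y_c = 2.065 m and h_c = 2.065 × 0.777146 = 1.60481 m.
A = 3.45 × 4.13 = 14.2485 m².
Resultant F = γ·h_c·A = 9.81 × 1.60481 × 14.2485 = 224.317 kN.
I_c = b·h³/12 = 3.45 × 4.13³/12 = 20.2529 m⁴.
Centre of pressure: y_p = y_c + I_c/(y_c·A) = 2.065 + 20.2529/(2.065 × 14.2485) = 2.065 + 0.688332 = 2.75333 m along the plane.
The resultant acts 2.065 + 0.688332 = 2.75333 m (along the plate) below the hinge at the top edge, so the moment about the hinge is M = F × 2.75333 = 224.317 × 2.75333 = 617.619 kN·m.
A normal force at the bottom, 4.13 m from the hinge, must supply this moment: P = 617.619/4.13 = 149.545 kN.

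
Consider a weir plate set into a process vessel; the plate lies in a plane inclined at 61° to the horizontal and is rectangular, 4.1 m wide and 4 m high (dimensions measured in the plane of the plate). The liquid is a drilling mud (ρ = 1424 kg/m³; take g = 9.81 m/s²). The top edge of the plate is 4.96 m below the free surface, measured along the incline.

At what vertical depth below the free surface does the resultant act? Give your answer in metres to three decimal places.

h_p = 6.255 m

γ = ρg = 1424 × 9.81 / 1000 = 13.96944 kN/m³.
Let θ = 61° be the plate's angle to the horizontal; measure y along the incline from where the plane meets the free surface. Vertical depth h = y·sinθ with sinθ = 0.874620.
The centroid lies 4/2 = 2 m below the top edge, so y_c = 4.96 + 2 = 6.96 m and h_c = 6.96 × 0.874620 = 6.08736 m.
A = 4.1 × 4 = 16.4 m².
Resultant F = γ·h_c·A = 13.96944 × 6.08736 × 16.4 = 1394.61 kN.
I_c = b·h³/12 = 4.1 × 4³/12 = 21.8667 m⁴.
Centre of pressure: y_p = y_c + I_c/(y_c·A) = 6.96 + 21.8667/(6.96 × 16.4) = 6.96 + 0.191571 = 7.15157 m along the plane.
Vertically, h_p = y_p·sinθ = 7.15157 × 0.874620 = 6.25491 m.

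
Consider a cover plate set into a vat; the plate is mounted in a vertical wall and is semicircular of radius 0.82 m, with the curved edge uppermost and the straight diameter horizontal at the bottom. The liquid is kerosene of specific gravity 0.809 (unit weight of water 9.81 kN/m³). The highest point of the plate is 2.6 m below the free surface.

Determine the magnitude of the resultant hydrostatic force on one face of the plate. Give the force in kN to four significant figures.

F ≈ 25.75 kN

γ = 0.809 × 9.81 = 7.93629 kN/m³.
The centroid lies 4r/(3π) = 0.348019 m above the diameter, so r − 4r/(3π) = 0.82 − 0.348019 = 0.471981 m below the topmost point, so the centroid depth is h_c = 2.6 + 0.471981 = 3.07198 m.
A = πr²/2 = π × 0.82²/2 = 1.0562 m².
Resultant F = γ·h_c·A = 7.93629 × 3.07198 × 1.0562 = 25.7503 kN.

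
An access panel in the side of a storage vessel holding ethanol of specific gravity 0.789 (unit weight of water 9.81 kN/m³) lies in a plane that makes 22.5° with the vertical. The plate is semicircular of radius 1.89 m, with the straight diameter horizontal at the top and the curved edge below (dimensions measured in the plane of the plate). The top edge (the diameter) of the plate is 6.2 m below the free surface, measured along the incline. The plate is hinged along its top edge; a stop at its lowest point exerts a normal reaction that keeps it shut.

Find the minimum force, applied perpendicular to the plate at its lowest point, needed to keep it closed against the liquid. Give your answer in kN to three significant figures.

γ = 0.789 × 9.81 = 7.74009 kN/m³.
The plate makes 22.5° with the vertical, i.e. θ = 90° − 22.5° = 67.5° to the horizontal. Measuring y along the incline from the free-surface line, vertical depth h = y·sinθ with sinθ = 0.923880.
The centroid of a semicircle lies 4r/(3π) = 0.802141 m from the diameter, here below the top edge, so y_c = 6.2 + 0.802141 = 7.00214 m and h_c = 7.00214 × 0.923880 = 6.46914 m.
A = πr²/2 = π × 1.89²/2 = 5.61104 m².
Resultant F = γ·h_c·A = 7.74009 × 6.46914 × 5.61104 = 280.954 kN.
I_c = (π/8 − 8/(9π))·r⁴ = 0.109757 × 1.89⁴ = 1.40049 m⁴.
Centre of pressure: y_p = y_c + I_c/(y_c·A) = 7.00214 + 1.40049/(7.00214 × 5.61104) = 7.00214 + 0.0356456 = 7.03779 m along the plane.
The resultant acts 0.802141 + 0.0356456 = 0.837787 m (along the plate) below the hinge at the top edge, so the moment about the hinge is M = F × 0.837787 = 280.954 × 0.837787 = 235.38 kN·m.
A normal force at the bottom, 1.89 m from the hinge, must supply this moment: P = 235.38/1.89 = 124.54 kN.

P ≈ 125 kN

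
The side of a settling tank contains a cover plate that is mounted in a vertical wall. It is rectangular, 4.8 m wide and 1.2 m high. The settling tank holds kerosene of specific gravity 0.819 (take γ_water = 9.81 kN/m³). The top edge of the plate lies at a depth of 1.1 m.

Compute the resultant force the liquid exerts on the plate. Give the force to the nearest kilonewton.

F ≈ 79 kN

γ = 0.819 × 9.81 = 8.03439 kN/m³.
The centroid lies 1.2/2 = 0.6 m below the top edge, so the centroid depth is h_c = 1.1 + 0.6 = 1.7 m.
A = 4.8 × 1.2 = 5.76 m².
Resultant F = γ·h_c·A = 8.03439 × 1.7 × 5.76 = 78.6727 kN.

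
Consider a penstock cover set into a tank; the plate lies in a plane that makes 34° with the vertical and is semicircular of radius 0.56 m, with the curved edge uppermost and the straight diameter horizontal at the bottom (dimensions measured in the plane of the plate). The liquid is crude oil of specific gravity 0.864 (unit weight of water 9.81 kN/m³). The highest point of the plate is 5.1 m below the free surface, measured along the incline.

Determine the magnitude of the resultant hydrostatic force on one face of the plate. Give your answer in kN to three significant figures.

γ = 0.864 × 9.81 = 8.47584 kN/m³.
The plate makes 34° with the vertical, i.e. θ = 90° − 34° = 56° to the horizontal. Measuring y along the incline from the free-surface line, vertical depth h = y·sinθ with sinθ = 0.829038.
The centroid lies 4r/(3π) = 0.237671 m above the diameter, so r − 4r/(3π) = 0.56 − 0.237671 = 0.322329 m below the topmost point, so y_c = 5.1 + 0.322329 = 5.42233 m and h_c = 5.42233 × 0.829038 = 4.49532 m.
A = πr²/2 = π × 0.56²/2 = 0.492602 m².
Resultant F = γ·h_c·A = 8.47584 × 4.49532 × 0.492602 = 18.7689 kN.

F ≈ 18.8 kN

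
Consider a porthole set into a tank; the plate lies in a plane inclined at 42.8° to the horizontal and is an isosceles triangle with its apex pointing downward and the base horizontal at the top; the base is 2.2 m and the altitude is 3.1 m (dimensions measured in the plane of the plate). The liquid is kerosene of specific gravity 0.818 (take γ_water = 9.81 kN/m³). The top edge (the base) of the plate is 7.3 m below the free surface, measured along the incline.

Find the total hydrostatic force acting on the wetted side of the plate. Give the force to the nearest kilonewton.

F ≈ 155 kN

γ = 0.818 × 9.81 = 8.02458 kN/m³.
Let θ = 42.8° be the plate's angle to the horizontal; measure y along the incline from where the plane meets the free surface. Vertical depth h = y·sinθ with sinθ = 0.679441.
With the apex down, the centroid sits h/3 = 3.1/3 = 1.03333 m below the base (the top edge), so y_c = 7.3 + 1.03333 = 8.33333 m and h_c = 8.33333 × 0.679441 = 5.66201 m.
A = ½ × 2.2 × 3.1 = 3.41 m².
Resultant F = γ·h_c·A = 8.02458 × 5.66201 × 3.41 = 154.934 kN.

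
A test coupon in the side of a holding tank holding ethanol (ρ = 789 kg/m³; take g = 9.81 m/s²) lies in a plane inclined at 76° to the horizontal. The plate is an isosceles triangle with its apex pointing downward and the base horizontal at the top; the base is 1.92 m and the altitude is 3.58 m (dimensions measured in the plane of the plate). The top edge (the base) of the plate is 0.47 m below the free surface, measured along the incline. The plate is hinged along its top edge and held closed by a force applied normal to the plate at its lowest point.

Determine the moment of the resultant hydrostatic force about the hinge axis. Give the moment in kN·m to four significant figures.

M ≈ 69.61 kN·m

γ = ρg = 789 × 9.81 / 1000 = 7.74009 kN/m³.
Let θ = 76° be the plate's angle to the horizontal; measure y along the incline from where the plane meets the free surface. Vertical depth h = y·sinθ with sinθ = 0.970296.
With the apex down, the centroid sits h/3 = 3.58/3 = 1.19333 m below the base (the top edge), so y_c = 0.47 + 1.19333 = 1.66333 m and h_c = 1.66333 × 0.970296 = 1.61392 m.
A = ½ × 1.92 × 3.58 = 3.4368 m².
Resultant F = γ·h_c·A = 7.74009 × 1.61392 × 3.4368 = 42.9321 kN.
I_c = b·h³/36 = 1.92 × 3.58³/36 = 2.44708 m⁴.
Centre of pressure: y_p = y_c + I_c/(y_c·A) = 1.66333 + 2.44708/(1.66333 × 3.4368) = 1.66333 + 0.428071 = 2.0914 m along the plane.
The resultant acts 1.19333 + 0.428071 = 1.6214 m (along the plate) below the hinge at the top edge, so the moment about the hinge is M = F × 1.6214 = 42.9321 × 1.6214 = 69.6101 kN·m.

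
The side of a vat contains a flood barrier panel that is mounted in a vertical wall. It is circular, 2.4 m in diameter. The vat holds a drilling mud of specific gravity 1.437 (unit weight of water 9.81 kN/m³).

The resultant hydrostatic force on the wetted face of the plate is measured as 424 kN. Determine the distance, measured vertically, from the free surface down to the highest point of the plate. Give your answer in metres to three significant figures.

d_top ≈ 5.45 m

γ = 1.437 × 9.81 = 14.09697 kN/m³.
A = π(1.2)² = 4.52389 m².
From F = γ·h_c·A, the centroid depth is h_c = 424/(14.09697 × 4.52389) = 6.64857 m.
The centroid is at the centre, 1.2 m below the top of the plate, so the highest point sits at h_top = 6.64857 − 1.2 = 5.44857 m below the surface.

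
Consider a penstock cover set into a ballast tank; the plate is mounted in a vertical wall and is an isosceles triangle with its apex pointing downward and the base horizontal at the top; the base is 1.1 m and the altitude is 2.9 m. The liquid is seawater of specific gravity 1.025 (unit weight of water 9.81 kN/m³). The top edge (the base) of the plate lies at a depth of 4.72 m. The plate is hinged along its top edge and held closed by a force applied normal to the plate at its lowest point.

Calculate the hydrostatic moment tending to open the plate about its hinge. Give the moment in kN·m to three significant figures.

M ≈ 95.7 kN·m

γ = 1.025 × 9.81 = 10.05525 kN/m³.
With the apex down, the centroid sits h/3 = 2.9/3 = 0.966667 m below the base (the top edge), so the centroid depth is h_c = 4.72 + 0.966667 = 5.68667 m.
A = ½ × 1.1 × 2.9 = 1.595 m².
Resultant F = γ·h_c·A = 10.05525 × 5.68667 × 1.595 = 91.2035 kN.
I_c = b·h³/36 = 1.1 × 2.9³/36 = 0.745219 m⁴.
Centre of pressure: y_p = y_c + I_c/(y_c·A) = 5.68667 + 0.745219/(5.68667 × 1.595) = 5.68667 + 0.0821609 = 5.76883 m along the plane.
The resultant acts 0.966667 + 0.0821609 = 1.04883 m (along the plate) below the hinge at the top edge, so the moment about the hinge is M = F × 1.04883 = 91.2035 × 1.04883 = 95.657 kN·m.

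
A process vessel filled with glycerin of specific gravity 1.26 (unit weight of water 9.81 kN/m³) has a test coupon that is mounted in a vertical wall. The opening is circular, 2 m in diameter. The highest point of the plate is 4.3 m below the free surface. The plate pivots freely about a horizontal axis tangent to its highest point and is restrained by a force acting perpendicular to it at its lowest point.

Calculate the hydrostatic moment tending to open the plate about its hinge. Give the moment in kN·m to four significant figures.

γ = 1.26 × 9.81 = 12.3606 kN/m³.
The centroid is at the centre, 1 m below the top of the plate, so the centroid depth is h_c = 4.3 + 1 = 5.3 m.
A = π(1)² = 3.14159 m².
Resultant F = γ·h_c·A = 12.3606 × 5.3 × 3.14159 = 205.809 kN.
I_c = πr⁴/4 = π × 1⁴/4 = 0.785398 m⁴.
Centre of pressure: y_p = y_c + I_c/(y_c·A) = 5.3 + 0.785398/(5.3 × 3.14159) = 5.3 + 0.0471698 = 5.34717 m along the plane.
The resultant acts 1 + 0.0471698 = 1.04717 m (along the plate) below the hinge at the top edge, so the moment about the hinge is M = F × 1.04717 = 205.809 × 1.04717 = 215.517 kN·m.

M ≈ 215.5 kN·m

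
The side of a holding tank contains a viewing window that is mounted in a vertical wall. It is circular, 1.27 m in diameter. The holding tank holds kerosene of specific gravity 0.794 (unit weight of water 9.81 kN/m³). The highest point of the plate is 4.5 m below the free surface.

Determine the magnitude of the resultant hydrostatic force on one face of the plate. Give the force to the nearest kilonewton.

F ≈ 51 kN

γ = 0.794 × 9.81 = 7.78914 kN/m³.
The centroid is at the centre, 0.635 m below the top of the plate, so the centroid depth is h_c = 4.5 + 0.635 = 5.135 m.
A = π(0.635)² = 1.26677 m².
Resultant F = γ·h_c·A = 7.78914 × 5.135 × 1.26677 = 50.6673 kN.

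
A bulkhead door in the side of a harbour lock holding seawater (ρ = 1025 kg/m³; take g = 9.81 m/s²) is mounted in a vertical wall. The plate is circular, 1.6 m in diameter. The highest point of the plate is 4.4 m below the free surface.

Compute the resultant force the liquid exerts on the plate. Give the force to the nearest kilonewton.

F ≈ 105 kN

γ = ρg = 1025 × 9.81 / 1000 = 10.05525 kN/m³.
The centroid is at the centre, 0.8 m below the top of the plate, so the centroid depth is h_c = 4.4 + 0.8 = 5.2 m.
A = π(0.8)² = 2.01062 m².
Resultant F = γ·h_c·A = 10.05525 × 5.2 × 2.01062 = 105.13 kN.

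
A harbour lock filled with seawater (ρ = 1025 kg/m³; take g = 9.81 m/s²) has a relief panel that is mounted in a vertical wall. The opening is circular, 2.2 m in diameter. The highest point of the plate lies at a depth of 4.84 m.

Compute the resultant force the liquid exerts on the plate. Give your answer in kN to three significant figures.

F ≈ 227 kN

γ = ρg = 1025 × 9.81 / 1000 = 10.05525 kN/m³.
The centroid is at the centre, 1.1 m below the top of the plate, so the centroid depth is h_c = 4.84 + 1.1 = 5.94 m.
A = π(1.1)² = 3.80133 m².
Resultant F = γ·h_c·A = 10.05525 × 5.94 × 3.80133 = 227.047 kN.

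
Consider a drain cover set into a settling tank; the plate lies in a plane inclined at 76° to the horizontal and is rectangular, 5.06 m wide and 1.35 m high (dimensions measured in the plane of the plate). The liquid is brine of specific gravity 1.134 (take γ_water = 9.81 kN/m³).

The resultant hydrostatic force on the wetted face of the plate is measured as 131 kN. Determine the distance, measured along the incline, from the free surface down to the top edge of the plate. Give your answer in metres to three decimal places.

y_top ≈ 1.102 m

γ = 1.134 × 9.81 = 11.12454 kN/m³.
A = 5.06 × 1.35 = 6.831 m².
From F = γ·h_c·A, the centroid depth is h_c = 131/(11.12454 × 6.831) = 1.72387 m.
Let θ = 76° be the plate's angle to the horizontal; measure y along the incline from where the plane meets the free surface. Vertical depth h = y·sinθ with sinθ = 0.970296.
Along the incline, y_c = h_c/sinθ = 1.72387/0.970296 = 1.77664 m.
The centroid lies 1.35/2 = 0.675 m below the top edge, so the top edge sits at y_top = 1.77664 − 0.675 = 1.10164 m along the incline.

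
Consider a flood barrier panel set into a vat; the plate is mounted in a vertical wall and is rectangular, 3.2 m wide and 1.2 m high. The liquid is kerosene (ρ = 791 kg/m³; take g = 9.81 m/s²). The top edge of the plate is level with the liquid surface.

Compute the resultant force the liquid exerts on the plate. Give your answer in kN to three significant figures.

γ = ρg = 791 × 9.81 / 1000 = 7.75971 kN/m³.
The centroid lies 1.2/2 = 0.6 m below the top edge, so the centroid depth is h_c = 0.6 m.
A = 3.2 × 1.2 = 3.84 m².
Resultant F = γ·h_c·A = 7.75971 × 0.6 × 3.84 = 17.8784 kN.

F ≈ 17.9 kN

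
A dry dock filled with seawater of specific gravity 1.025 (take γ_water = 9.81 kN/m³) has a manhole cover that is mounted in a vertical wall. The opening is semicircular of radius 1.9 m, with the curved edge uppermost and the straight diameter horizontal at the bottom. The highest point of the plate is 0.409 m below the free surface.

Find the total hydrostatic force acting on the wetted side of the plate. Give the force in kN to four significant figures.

F ≈ 85.68 kN

γ = 1.025 × 9.81 = 10.05525 kN/m³.
The centroid lies 4r/(3π) = 0.806385 m above the diameter, so r − 4r/(3π) = 1.9 − 0.806385 = 1.09361 m below the topmost point, so the centroid depth is h_c = 0.409 + 1.09361 = 1.50261 m.
A = πr²/2 = π × 1.9²/2 = 5.67057 m².
Resultant F = γ·h_c·A = 10.05525 × 1.50261 × 5.67057 = 85.6773 kN.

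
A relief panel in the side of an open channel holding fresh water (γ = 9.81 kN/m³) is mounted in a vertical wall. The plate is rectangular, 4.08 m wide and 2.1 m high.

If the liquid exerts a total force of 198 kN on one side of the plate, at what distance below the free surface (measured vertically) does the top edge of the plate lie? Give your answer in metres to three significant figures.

d_top ≈ 1.31 m

γ = 9.81 kN/m³.
A = 4.08 × 2.1 = 8.568 m².
From F = γ·h_c·A, the centroid depth is h_c = 198/(9.81 × 8.568) = 2.35568 m.
The centroid lies 2.1/2 = 1.05 m below the top edge, so the top edge sits at h_top = 2.35568 − 1.05 = 1.30568 m below the surface.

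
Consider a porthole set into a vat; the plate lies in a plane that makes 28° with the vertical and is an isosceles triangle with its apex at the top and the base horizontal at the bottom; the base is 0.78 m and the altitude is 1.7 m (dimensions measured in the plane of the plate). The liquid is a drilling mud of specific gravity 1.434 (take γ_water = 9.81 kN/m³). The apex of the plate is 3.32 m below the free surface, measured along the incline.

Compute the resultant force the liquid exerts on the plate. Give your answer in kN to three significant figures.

F ≈ 36.7 kN

γ = 1.434 × 9.81 = 14.06754 kN/m³.
The plate makes 28° with the vertical, i.e. θ = 90° − 28° = 62° to the horizontal. Measuring y along the incline from the free-surface line, vertical depth h = y·sinθ with sinθ = 0.882948.
With the apex up, the centroid sits 2h/3 = 2 × 1.7/3 = 1.13333 m below the apex, so y_c = 3.32 + 1.13333 = 4.45333 m and h_c = 4.45333 × 0.882948 = 3.93206 m.
A = ½ × 0.78 × 1.7 = 0.663 m².
Resultant F = γ·h_c·A = 14.06754 × 3.93206 × 0.663 = 36.6735 kN.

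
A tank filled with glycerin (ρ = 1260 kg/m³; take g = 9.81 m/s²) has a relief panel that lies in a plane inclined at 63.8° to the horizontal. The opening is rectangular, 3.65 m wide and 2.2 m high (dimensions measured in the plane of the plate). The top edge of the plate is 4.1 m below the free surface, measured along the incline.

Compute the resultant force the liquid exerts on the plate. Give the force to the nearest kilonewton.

γ = ρg = 1260 × 9.81 / 1000 = 12.3606 kN/m³.
Let θ = 63.8° be the plate's angle to the horizontal; measure y along the incline from where the plane meets the free surface. Vertical depth h = y·sinθ with sinθ = 0.897258.
The centroid lies 2.2/2 = 1.1 m below the top edge, so y_c = 4.1 + 1.1 = 5.2 m and h_c = 5.2 × 0.897258 = 4.66574 m.
A = 3.65 × 2.2 = 8.03 m².
Resultant F = γ·h_c·A = 12.3606 × 4.66574 × 8.03 = 463.101 kN.

F ≈ 463 kN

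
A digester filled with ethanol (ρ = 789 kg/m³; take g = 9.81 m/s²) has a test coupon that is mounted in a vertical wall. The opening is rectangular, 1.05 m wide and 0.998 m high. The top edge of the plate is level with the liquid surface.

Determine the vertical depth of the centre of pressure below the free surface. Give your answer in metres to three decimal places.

h_p = 0.665 m

γ = ρg = 789 × 9.81 / 1000 = 7.74009 kN/m³.
The centroid lies 0.998/2 = 0.499 m below the top edge, so the centroid depth is h_c = 0.499 m.
A = 1.05 × 0.998 = 1.0479 m².
Resultant F = γ·h_c·A = 7.74009 × 0.499 × 1.0479 = 4.04731 kN.
I_c = b·h³/12 = 1.05 × 0.998³/12 = 0.086976 m⁴.
Centre of pressure: y_p = y_c + I_c/(y_c·A) = 0.499 + 0.086976/(0.499 × 1.0479) = 0.499 + 0.166333 = 0.665333 m along the plane.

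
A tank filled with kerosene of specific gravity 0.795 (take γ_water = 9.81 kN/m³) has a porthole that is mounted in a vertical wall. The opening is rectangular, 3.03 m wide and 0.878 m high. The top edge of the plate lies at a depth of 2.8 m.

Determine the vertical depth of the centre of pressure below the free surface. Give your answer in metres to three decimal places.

h_p = 3.259 m

γ = 0.795 × 9.81 = 7.79895 kN/m³.
The centroid lies 0.878/2 = 0.439 m below the top edge, so the centroid depth is h_c = 2.8 + 0.439 = 3.239 m.
A = 3.03 × 0.878 = 2.66034 m².
Resultant F = γ·h_c·A = 7.79895 × 3.239 × 2.66034 = 67.2023 kN.
I_c = b·h³/12 = 3.03 × 0.878³/12 = 0.170901 m⁴.
Centre of pressure: y_p = y_c + I_c/(y_c·A) = 3.239 + 0.170901/(3.239 × 2.66034) = 3.239 + 0.0198334 = 3.25883 m along the plane.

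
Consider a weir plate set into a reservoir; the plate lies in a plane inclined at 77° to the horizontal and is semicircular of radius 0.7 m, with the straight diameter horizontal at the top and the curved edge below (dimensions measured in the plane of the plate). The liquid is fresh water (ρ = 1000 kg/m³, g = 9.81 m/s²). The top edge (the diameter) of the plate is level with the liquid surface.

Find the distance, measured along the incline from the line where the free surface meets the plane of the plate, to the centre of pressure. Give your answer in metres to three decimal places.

y_p = 0.412 m

γ = ρg = 1000 × 9.81 = 9810 N/m³ = 9.81 kN/m³.
Let θ = 77° be the plate's angle to the horizontal; measure y along the incline from where the plane meets the free surface. Vertical depth h = y·sinθ with sinθ = 0.974370.
The centroid of a semicircle lies 4r/(3π) = 0.297089 m from the diameter, here below the top edge, so y_c = 0.297089 m and h_c = 0.297089 × 0.974370 = 0.289475 m.
A = πr²/2 = π × 0.7²/2 = 0.76969 m².
Resultant F = γ·h_c·A = 9.81 × 0.289475 × 0.76969 = 2.18573 kN.
I_c = (π/8 − 8/(9π))·r⁴ = 0.109757 × 0.7⁴ = 0.0263527 m⁴.
Centre of pressure: y_p = y_c + I_c/(y_c·A) = 0.297089 + 0.0263527/(0.297089 × 0.76969) = 0.297089 + 0.115245 = 0.412334 m along the plane.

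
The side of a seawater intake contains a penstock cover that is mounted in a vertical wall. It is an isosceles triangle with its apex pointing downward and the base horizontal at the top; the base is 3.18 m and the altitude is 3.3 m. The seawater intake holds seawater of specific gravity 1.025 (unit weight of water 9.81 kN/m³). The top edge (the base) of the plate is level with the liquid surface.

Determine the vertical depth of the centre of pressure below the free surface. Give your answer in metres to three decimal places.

γ = 1.025 × 9.81 = 10.05525 kN/m³.
With the apex down, the centroid sits h/3 = 3.3/3 = 1.1 m below the base (the top edge), so the centroid depth is h_c = 1.1 m.
A = ½ × 3.18 × 3.3 = 5.247 m².
Resultant F = γ·h_c·A = 10.05525 × 1.1 × 5.247 = 58.0359 kN.
I_c = b·h³/36 = 3.18 × 3.3³/36 = 3.17443 m⁴.
Centre of pressure: y_p = y_c + I_c/(y_c·A) = 1.1 + 3.17443/(1.1 × 5.247) = 1.1 + 0.549999 = 1.65 m along the plane.

h_p = 1.650 m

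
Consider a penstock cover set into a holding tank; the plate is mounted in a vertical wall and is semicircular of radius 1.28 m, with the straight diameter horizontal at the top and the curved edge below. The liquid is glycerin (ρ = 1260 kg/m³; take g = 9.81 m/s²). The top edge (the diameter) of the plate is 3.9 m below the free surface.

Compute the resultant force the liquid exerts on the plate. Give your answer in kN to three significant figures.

γ = ρg = 1260 × 9.81 / 1000 = 12.3606 kN/m³.
The centroid of a semicircle lies 4r/(3π) = 0.543249 m from the diameter, here below the top edge, so the centroid depth is h_c = 3.9 + 0.543249 = 4.44325 m.
A = πr²/2 = π × 1.28²/2 = 2.57359 m².
Resultant F = γ·h_c·A = 12.3606 × 4.44325 × 2.57359 = 141.345 kN.

F ≈ 141 kN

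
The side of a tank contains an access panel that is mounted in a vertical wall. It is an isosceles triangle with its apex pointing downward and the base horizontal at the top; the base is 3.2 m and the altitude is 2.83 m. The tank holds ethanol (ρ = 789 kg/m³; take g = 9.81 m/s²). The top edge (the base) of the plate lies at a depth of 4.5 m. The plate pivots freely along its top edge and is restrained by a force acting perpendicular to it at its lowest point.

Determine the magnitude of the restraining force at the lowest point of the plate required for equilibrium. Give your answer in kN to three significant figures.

P ≈ 69.1 kN

γ = ρg = 789 × 9.81 / 1000 = 7.74009 kN/m³.
With the apex down, the centroid sits h/3 = 2.83/3 = 0.943333 m below the base (the top edge), so the centroid depth is h_c = 4.5 + 0.943333 = 5.44333 m.
A = ½ × 3.2 × 2.83 = 4.528 m².
Resultant F = γ·h_c·A = 7.74009 × 5.44333 × 4.528 = 190.773 kN.
I_c = b·h³/36 = 3.2 × 2.83³/36 = 2.01468 m⁴.
Centre of pressure: y_p = y_c + I_c/(y_c·A) = 5.44333 + 2.01468/(5.44333 × 4.528) = 5.44333 + 0.0817401 = 5.52507 m along the plane.
The resultant acts 0.943333 + 0.0817401 = 1.02507 m (along the plate) below the hinge at the top edge, so the moment about the hinge is M = F × 1.02507 = 190.773 × 1.02507 = 195.556 kN·m.
A normal force at the bottom, 2.83 m from the hinge, must supply this moment: P = 195.556/2.83 = 69.1011 kN.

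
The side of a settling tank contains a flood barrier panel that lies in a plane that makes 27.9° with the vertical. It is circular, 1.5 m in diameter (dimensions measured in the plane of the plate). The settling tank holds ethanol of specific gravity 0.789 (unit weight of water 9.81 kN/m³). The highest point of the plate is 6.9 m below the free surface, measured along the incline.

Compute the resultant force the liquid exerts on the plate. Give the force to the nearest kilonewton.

γ = 0.789 × 9.81 = 7.74009 kN/m³.
The plate makes 27.9° with the vertical, i.e. θ = 90° − 27.9° = 62.1° to the horizontal. Measuring y along the incline from the free-surface line, vertical depth h = y·sinθ with sinθ = 0.883766.
The centroid is at the centre, 0.75 m below the top of the plate, so y_c = 6.9 + 0.75 = 7.65 m and h_c = 7.65 × 0.883766 = 6.76081 m.
A = π(0.75)² = 1.76715 m².
Resultant F = γ·h_c·A = 7.74009 × 6.76081 × 1.76715 = 92.4737 kN.

F ≈ 92 kN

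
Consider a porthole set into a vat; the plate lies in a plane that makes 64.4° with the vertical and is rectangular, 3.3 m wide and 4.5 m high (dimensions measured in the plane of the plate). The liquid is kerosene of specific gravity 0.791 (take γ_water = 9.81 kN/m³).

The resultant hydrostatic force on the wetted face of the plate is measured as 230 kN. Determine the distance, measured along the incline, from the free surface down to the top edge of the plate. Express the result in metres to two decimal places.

y_top ≈ 2.37 m

γ = 0.791 × 9.81 = 7.75971 kN/m³.
A = 3.3 × 4.5 = 14.85 m².
From F = γ·h_c·A, the centroid depth is h_c = 230/(7.75971 × 14.85) = 1.99598 m.
The plate makes 64.4° with the vertical, i.e. θ = 90° − 64.4° = 25.6° to the horizontal. Measuring y along the incline from the free-surface line, vertical depth h = y·sinθ with sinθ = 0.432086.
Along the incline, y_c = h_c/sinθ = 1.99598/0.432086 = 4.6194 m.
The centroid lies 4.5/2 = 2.25 m below the top edge, so the top edge sits at y_top = 4.6194 − 2.25 = 2.3694 m along the incline.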